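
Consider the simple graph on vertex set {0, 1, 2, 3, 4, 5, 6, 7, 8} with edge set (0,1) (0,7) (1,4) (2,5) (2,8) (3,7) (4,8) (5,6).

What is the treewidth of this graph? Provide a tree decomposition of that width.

Treewidth 1.
One such decomposition:
Bags: B1 = {3, 7}  B2 = {0, 7}  B3 = {0, 1}  B4 = {1, 4}  B5 = {4, 8}  B6 = {2, 8}  B7 = {2, 5}  B8 = {5, 6}
Tree: B1–B2, B2–B3, B3–B4, B4–B5, B5–B6, B6–B7, B7–B8

Every bag has size at most 2, so the width is 2 − 1 = 1 and tw(G) ≤ 1. Since G has at least one edge (e.g. 3–7), it is not an edgeless graph, so tw(G) ≥ 1. Hence tw(G) = 1 exactly.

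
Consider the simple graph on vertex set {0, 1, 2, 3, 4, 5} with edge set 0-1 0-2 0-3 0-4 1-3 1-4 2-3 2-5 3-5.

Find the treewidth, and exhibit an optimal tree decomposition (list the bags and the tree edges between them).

Treewidth 2.
Bags: B1 = {0, 1, 3}  B2 = {0, 2, 3}  B3 = {0, 1, 4}  B4 = {2, 3, 5}
Tree: B1–B2, B1–B3, B2–B4

The largest bag has 3 vertices, giving width 2; this decomposition certifies tw(G) ≤ 2. For the lower bound, the 3 vertices {0, 1, 3} are pairwise adjacent, and any tree decomposition puts a clique entirely inside one bag — forcing width ≥ 2. Hence tw(G) = 2 exactly.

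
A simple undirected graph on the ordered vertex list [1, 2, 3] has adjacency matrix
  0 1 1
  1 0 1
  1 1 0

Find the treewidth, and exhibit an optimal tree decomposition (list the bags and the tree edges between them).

Treewidth 2.
One such decomposition:
Bags: B1 = {1, 2, 3}
Tree: (single bag)

With just one bag of size 3, the width is 3 − 1 = 2, so tw(G) ≤ 2. Conversely, {1, 2, 3} is a clique of size 3, and the vertices of any clique must share a bag in every tree decomposition; so some bag has ≥ 3 vertices and tw(G) ≥ 2. Combining the bounds, tw(G) = 2.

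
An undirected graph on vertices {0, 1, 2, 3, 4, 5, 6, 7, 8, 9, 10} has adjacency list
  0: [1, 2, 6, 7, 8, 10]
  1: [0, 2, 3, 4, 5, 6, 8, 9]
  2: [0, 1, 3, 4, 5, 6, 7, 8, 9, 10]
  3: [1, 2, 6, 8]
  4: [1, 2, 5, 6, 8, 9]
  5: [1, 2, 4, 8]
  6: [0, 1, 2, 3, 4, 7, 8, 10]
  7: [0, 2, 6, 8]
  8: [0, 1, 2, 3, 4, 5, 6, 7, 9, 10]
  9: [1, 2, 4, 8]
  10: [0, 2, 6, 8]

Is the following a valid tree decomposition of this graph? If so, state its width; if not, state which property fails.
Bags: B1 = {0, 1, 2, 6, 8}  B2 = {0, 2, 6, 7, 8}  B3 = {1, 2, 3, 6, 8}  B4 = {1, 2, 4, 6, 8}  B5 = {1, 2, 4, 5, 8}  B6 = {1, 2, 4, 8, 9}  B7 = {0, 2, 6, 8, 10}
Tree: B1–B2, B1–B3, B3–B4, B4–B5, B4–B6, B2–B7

Vertex coverage: the bags together contain {0, 1, 2, 3, 4, 5, 6, 7, 8, 9, 10}, the full vertex set. Edge coverage: each edge of G has both endpoints in at least one bag. Running intersection: for every vertex, the bags containing it form a connected subtree. All three properties hold, so this is a valid tree decomposition of width max|bag| − 1 = 4, and hence tw(G) ≤ 4.

Yes; width 4.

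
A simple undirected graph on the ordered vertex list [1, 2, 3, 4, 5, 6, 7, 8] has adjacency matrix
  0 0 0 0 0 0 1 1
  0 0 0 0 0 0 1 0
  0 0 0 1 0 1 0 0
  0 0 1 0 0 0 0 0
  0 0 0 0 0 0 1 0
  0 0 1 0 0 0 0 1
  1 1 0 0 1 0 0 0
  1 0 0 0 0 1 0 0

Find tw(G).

1

A width-1 tree decomposition is:
Bags: B1 = {3, 4}  B2 = {3, 6}  B3 = {6, 8}  B4 = {1, 8}  B5 = {1, 7}  B6 = {5, 7}  B7 = {2, 7}
Tree: B1–B2, B2–B3, B3–B4, B4–B5, B5–B6, B6–B7
Each bag holds 2 vertices, so the decomposition has width 1, which upper-bounds the treewidth. Any graph with an edge has treewidth ≥ 1, and G has the edge 4–3. The upper and lower bounds meet at 1, so that is the treewidth.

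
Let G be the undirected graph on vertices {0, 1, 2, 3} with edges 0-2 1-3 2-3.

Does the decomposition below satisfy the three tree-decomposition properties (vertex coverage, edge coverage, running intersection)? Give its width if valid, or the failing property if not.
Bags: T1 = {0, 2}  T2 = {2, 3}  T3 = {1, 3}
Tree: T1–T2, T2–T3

Checking the three conditions: (i) the bags cover all of {0, 1, 2, 3}; (ii) for each edge, some bag contains both endpoints; (iii) the bags containing any fixed vertex form a subtree. All hold, so the decomposition is valid with width 2 − 1 = 1.

Yes; width 1.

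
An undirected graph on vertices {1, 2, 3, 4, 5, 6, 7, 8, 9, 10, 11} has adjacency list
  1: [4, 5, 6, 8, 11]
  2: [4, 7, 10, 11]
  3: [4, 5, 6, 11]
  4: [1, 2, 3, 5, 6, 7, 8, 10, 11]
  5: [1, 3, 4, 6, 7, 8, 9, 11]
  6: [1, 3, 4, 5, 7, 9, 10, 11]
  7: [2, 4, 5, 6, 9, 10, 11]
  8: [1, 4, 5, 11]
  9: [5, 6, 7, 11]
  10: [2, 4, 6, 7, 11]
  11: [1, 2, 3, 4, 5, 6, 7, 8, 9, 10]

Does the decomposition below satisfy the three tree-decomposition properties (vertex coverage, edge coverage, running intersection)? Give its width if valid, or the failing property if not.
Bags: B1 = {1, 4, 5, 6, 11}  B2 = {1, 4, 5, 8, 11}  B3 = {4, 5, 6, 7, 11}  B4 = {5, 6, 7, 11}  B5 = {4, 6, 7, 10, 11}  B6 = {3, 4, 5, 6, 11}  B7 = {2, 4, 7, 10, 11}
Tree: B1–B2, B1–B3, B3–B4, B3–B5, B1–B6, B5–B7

A tree decomposition must satisfy three properties: every vertex lies in some bag; for every edge, both endpoints lie together in some bag; and for every vertex, the bags containing it form a connected subtree. Here vertex 9 appears in no bag, so the decomposition is invalid.

No — vertex 9 appears in no bag.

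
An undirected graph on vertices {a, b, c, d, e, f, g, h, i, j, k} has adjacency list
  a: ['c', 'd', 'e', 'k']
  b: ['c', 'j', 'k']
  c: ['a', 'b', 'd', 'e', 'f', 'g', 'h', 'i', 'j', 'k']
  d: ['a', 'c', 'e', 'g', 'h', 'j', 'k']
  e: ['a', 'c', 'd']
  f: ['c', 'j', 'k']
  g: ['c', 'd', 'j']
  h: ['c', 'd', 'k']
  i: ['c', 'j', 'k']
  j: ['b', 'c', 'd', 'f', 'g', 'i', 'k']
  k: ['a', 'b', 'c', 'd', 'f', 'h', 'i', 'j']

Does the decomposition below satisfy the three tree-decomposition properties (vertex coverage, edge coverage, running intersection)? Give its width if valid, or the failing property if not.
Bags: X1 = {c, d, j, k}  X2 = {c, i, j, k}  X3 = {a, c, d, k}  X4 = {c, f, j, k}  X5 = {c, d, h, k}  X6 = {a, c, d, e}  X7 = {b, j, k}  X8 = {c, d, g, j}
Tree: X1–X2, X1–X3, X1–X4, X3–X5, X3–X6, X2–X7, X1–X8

No — edge (c,b) lies in no bag.

A tree decomposition must satisfy three properties: every vertex lies in some bag; for every edge, both endpoints lie together in some bag; and for every vertex, the bags containing it form a connected subtree. Here edge (c,b) lies in no bag, so the decomposition is invalid.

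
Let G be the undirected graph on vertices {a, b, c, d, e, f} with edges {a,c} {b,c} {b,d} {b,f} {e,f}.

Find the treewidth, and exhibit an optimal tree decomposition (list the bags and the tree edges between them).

Treewidth 1.
One optimal decomposition is:
Bags: B1 = {b, f}  B2 = {b, c}  B3 = {e, f}  B4 = {b, d}  B5 = {a, c}
Tree: B1–B2, B1–B3, B2–B4, B2–B5

The largest bag has 2 vertices, giving width 1; this decomposition certifies tw(G) ≤ 1. Any graph with an edge has treewidth ≥ 1, and G has the edge f–b. Therefore the treewidth is 1.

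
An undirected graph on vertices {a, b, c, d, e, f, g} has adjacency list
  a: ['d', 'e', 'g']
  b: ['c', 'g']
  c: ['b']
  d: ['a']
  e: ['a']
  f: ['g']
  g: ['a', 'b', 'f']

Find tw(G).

1

A width-1 tree decomposition is:
Bags: B1 = {f, g}  B2 = {a, g}  B3 = {a, e}  B4 = {a, d}  B5 = {b, g}  B6 = {b, c}
Tree: B1–B2, B2–B3, B3–B4, B1–B5, B5–B6
The largest bag has 2 vertices, giving width 1; this decomposition certifies tw(G) ≤ 1. G has an edge, so its treewidth is at least 1. Combining the bounds, tw(G) = 1.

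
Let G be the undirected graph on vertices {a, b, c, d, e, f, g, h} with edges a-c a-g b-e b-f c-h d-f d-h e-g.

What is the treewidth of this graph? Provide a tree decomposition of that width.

Every bag has size at most 3, so the width is 3 − 1 = 2 and tw(G) ≤ 2. For the lower bound, G contains the cycle d–f–b–e–g–a–c–h–d, so G is not a forest; only forests have treewidth ≤ 1, hence tw(G) ≥ 2. Therefore the treewidth is 2.

Treewidth 2.
One optimal decomposition is:
Bags: B1 = {b, d, f}  B2 = {b, d, e}  B3 = {d, e, g}  B4 = {a, d, g}  B5 = {a, c, d}  B6 = {c, d, h}
Tree: B1–B2, B2–B3, B3–B4, B4–B5, B5–B6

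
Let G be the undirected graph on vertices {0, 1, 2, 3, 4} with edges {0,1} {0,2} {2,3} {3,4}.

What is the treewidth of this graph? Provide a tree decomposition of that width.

The largest bag has 2 vertices, giving width 1; this decomposition certifies tw(G) ≤ 1. Since G has at least one edge (e.g. 1–0), it is not an edgeless graph, so tw(G) ≥ 1. The upper and lower bounds meet at 1, so that is the treewidth.

Treewidth 1.
Bags: B1 = {0, 1}  B2 = {0, 2}  B3 = {2, 3}  B4 = {3, 4}
Tree: B1–B2, B2–B3, B3–B4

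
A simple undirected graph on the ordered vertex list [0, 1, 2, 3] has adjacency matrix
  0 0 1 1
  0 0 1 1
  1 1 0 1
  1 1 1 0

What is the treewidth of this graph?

A width-2 tree decomposition is:
Bags: B1 = {1, 2, 3}  B2 = {0, 2, 3}
Tree: B1–B2
Every bag has size at most 3, so the width is 3 − 1 = 2 and tw(G) ≤ 2. For the lower bound, the 3 vertices {0, 2, 3} are pairwise adjacent, and any tree decomposition puts a clique entirely inside one bag — forcing width ≥ 2. Combining the bounds, tw(G) = 2.

2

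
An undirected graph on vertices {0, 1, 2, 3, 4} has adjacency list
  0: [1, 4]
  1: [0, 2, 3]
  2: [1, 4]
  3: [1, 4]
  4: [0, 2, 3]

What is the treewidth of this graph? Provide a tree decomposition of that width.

Treewidth 2.
One optimal decomposition is:
Bags: B1 = {0, 1, 4}  B2 = {1, 2, 4}  B3 = {1, 3, 4}
Tree: B1–B2, B2–B3

Each bag holds 3 vertices, so the decomposition has width 2, which upper-bounds the treewidth. Since 1–0–4–2–1 is a cycle in G, G is not acyclic. Forests are exactly the graphs of treewidth ≤ 1, so tw(G) ≥ 2. Therefore the treewidth is 2.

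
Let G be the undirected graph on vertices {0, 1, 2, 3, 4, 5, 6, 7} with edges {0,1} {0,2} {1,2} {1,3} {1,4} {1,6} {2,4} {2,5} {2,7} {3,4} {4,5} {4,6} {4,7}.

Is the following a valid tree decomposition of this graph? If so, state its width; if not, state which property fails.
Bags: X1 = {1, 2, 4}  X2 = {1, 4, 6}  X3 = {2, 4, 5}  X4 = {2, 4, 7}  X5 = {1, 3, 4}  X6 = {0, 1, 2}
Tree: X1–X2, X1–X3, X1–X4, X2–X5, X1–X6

Every vertex of G appears in some bag (union = {0, 1, 2, 3, 4, 5, 6, 7}); every edge is covered by a bag; and for each vertex v the set of bags containing v is connected in the bag tree. The decomposition is therefore valid. The largest bag has 3 vertices, so the width is 2.

Yes; width 2.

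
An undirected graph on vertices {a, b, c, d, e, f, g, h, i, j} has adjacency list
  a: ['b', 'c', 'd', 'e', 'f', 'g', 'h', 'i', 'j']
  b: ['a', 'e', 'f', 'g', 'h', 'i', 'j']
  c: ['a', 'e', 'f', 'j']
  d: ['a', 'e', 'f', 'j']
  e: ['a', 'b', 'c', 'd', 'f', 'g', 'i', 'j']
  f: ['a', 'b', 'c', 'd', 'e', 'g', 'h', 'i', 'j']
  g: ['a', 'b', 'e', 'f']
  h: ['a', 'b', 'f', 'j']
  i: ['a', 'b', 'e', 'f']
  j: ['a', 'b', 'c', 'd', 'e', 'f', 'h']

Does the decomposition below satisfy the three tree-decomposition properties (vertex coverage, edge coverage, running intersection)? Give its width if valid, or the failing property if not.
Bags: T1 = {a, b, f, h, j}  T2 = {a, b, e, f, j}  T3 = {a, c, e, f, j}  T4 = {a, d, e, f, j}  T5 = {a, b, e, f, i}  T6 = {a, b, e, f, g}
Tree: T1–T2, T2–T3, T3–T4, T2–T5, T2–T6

Yes; width 4.

Vertex coverage: the bags together contain {a, b, c, d, e, f, g, h, i, j}, the full vertex set. Edge coverage: each edge of G has both endpoints in at least one bag. Running intersection: for every vertex, the bags containing it form a connected subtree. All three properties hold, so this is a valid tree decomposition of width max|bag| − 1 = 4, and hence tw(G) ≤ 4.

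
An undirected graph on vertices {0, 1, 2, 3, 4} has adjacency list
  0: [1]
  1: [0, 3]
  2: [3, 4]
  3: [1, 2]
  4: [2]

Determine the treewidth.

A width-1 tree decomposition is:
Bags: B1 = {1, 3}  B2 = {0, 1}  B3 = {2, 3}  B4 = {2, 4}
Tree: B1–B2, B1–B3, B3–B4
Every bag has size at most 2, so the width is 2 − 1 = 1 and tw(G) ≤ 1. G has an edge, so its treewidth is at least 1. Hence tw(G) = 1 exactly.

1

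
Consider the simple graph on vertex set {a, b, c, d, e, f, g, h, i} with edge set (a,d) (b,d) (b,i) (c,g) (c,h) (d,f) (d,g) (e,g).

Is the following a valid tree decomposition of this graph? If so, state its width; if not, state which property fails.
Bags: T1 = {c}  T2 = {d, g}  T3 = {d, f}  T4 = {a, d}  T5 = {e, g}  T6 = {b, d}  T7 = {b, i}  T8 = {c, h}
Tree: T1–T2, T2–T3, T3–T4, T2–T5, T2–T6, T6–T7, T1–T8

A tree decomposition must satisfy three properties: every vertex lies in some bag; for every edge, both endpoints lie together in some bag; and for every vertex, the bags containing it form a connected subtree. Here edge (g,c) lies in no bag, so the decomposition is invalid.

No — edge (g,c) lies in no bag.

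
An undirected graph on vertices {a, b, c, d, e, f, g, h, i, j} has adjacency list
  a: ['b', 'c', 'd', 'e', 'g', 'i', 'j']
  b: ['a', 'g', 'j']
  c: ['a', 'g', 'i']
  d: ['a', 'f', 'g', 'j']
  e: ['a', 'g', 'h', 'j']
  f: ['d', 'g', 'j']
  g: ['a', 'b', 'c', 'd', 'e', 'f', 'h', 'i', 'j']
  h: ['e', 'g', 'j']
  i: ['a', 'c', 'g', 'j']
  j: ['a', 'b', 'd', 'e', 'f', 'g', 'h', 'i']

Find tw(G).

3

A width-3 tree decomposition is:
Bags: B1 = {a, e, g, j}  B2 = {a, g, i, j}  B3 = {a, c, g, i}  B4 = {a, b, g, j}  B5 = {a, d, g, j}  B6 = {e, g, h, j}  B7 = {d, f, g, j}
Tree: B1–B2, B2–B3, B1–B4, B4–B5, B1–B6, B5–B7
The largest bag has 4 vertices, giving width 3; this decomposition certifies tw(G) ≤ 3. Conversely, {a, d, g, j} is a clique of size 4, and the vertices of any clique must share a bag in every tree decomposition; so some bag has ≥ 4 vertices and tw(G) ≥ 3. Therefore the treewidth is 3.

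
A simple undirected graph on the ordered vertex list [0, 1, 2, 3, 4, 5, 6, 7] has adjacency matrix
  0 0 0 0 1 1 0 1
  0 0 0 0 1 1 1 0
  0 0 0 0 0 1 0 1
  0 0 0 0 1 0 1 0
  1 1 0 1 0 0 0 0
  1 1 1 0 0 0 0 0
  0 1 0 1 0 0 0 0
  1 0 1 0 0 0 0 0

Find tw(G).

2

A width-2 tree decomposition is:
Bags: B1 = {0, 2, 7}  B2 = {0, 2, 5}  B3 = {0, 4, 5}  B4 = {1, 4, 5}  B5 = {1, 3, 4}  B6 = {1, 3, 6}
Tree: B1–B2, B2–B3, B3–B4, B4–B5, B5–B6
Each bag holds 3 vertices, so the decomposition has width 2, which upper-bounds the treewidth. The edges 7–2–5–0–7 form a cycle, so G is not a tree and its treewidth is at least 2. Therefore the treewidth is 2.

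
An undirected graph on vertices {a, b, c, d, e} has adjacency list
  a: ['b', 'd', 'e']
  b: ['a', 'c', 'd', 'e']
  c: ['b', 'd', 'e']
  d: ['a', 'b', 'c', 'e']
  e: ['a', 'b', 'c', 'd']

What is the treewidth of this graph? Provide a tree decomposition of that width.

Every bag has size at most 4, so the width is 4 − 1 = 3 and tw(G) ≤ 3. Conversely, {b, c, d, e} is a clique of size 4, and the vertices of any clique must share a bag in every tree decomposition; so some bag has ≥ 4 vertices and tw(G) ≥ 3. Combining the bounds, tw(G) = 3.

Treewidth 3.
One optimal decomposition is:
Bags: B1 = {b, c, d, e}  B2 = {a, b, d, e}
Tree: B1–B2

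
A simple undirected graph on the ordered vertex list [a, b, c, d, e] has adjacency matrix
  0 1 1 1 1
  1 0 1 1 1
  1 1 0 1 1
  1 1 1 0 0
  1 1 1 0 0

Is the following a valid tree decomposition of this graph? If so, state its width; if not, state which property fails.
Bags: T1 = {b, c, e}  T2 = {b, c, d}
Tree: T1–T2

No — vertex a appears in no bag.

A tree decomposition must satisfy three properties: every vertex lies in some bag; for every edge, both endpoints lie together in some bag; and for every vertex, the bags containing it form a connected subtree. Here vertex a appears in no bag, so the decomposition is invalid.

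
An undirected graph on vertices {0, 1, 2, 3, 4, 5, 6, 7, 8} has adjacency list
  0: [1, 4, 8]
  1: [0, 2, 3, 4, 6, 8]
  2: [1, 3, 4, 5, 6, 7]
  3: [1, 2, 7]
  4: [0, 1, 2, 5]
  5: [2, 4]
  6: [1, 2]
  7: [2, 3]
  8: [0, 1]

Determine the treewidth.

A width-2 tree decomposition is:
Bags: B1 = {0, 1, 4}  B2 = {1, 2, 4}  B3 = {0, 1, 8}  B4 = {1, 2, 3}  B5 = {2, 3, 7}  B6 = {1, 2, 6}  B7 = {2, 4, 5}
Tree: B1–B2, B1–B3, B2–B4, B4–B5, B4–B6, B2–B7
Each bag holds 3 vertices, so the decomposition has width 2, which upper-bounds the treewidth. On the other hand G contains the 3-clique {0, 1, 8}. A clique must lie in a single bag of any decomposition, so no decomposition can have width below 2. Combining the bounds, tw(G) = 2.

2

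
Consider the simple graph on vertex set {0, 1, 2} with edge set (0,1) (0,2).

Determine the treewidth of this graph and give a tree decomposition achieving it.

Treewidth 1.
One such decomposition:
Bags: B1 = {0, 2}  B2 = {0, 1}
Tree: B1–B2

Each bag holds 2 vertices, so the decomposition has width 1, which upper-bounds the treewidth. Any graph with an edge has treewidth ≥ 1, and G has the edge 2–0. Therefore the treewidth is 1.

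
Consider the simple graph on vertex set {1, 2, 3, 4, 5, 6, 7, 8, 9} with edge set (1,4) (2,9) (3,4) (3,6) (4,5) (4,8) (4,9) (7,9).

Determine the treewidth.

A width-1 tree decomposition is:
Bags: B1 = {4, 8}  B2 = {3, 4}  B3 = {1, 4}  B4 = {3, 6}  B5 = {4, 9}  B6 = {7, 9}  B7 = {2, 9}  B8 = {4, 5}
Tree: B1–B2, B2–B3, B2–B4, B2–B5, B5–B6, B5–B7, B3–B8
Each bag holds 2 vertices, so the decomposition has width 1, which upper-bounds the treewidth. Since G has at least one edge (e.g. 8–4), it is not an edgeless graph, so tw(G) ≥ 1. Combining the bounds, tw(G) = 1.

1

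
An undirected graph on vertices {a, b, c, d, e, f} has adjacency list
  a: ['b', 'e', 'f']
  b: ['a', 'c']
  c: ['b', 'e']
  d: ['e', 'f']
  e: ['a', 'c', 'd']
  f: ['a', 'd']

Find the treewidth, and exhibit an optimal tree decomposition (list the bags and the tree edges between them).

The largest bag has 3 vertices, giving width 2; this decomposition certifies tw(G) ≤ 2. For the lower bound, G contains the cycle b–c–e–a–b, so G is not a forest; only forests have treewidth ≤ 1, hence tw(G) ≥ 2. The upper and lower bounds meet at 2, so that is the treewidth.

Treewidth 2.
One optimal decomposition is:
Bags: B1 = {a, b, c}  B2 = {a, c, e}  B3 = {a, e, f}  B4 = {d, e, f}
Tree: B1–B2, B2–B3, B3–B4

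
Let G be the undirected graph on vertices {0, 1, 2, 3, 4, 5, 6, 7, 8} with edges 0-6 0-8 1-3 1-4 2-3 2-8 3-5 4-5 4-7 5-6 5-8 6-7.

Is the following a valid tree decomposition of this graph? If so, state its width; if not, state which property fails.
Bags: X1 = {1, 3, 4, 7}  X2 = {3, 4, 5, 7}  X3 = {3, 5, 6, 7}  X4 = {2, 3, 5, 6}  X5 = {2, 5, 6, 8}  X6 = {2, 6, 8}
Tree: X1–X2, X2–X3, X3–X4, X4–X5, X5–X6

A tree decomposition must satisfy three properties: every vertex lies in some bag; for every edge, both endpoints lie together in some bag; and for every vertex, the bags containing it form a connected subtree. Here vertex 0 appears in no bag, so the decomposition is invalid.

No — vertex 0 appears in no bag.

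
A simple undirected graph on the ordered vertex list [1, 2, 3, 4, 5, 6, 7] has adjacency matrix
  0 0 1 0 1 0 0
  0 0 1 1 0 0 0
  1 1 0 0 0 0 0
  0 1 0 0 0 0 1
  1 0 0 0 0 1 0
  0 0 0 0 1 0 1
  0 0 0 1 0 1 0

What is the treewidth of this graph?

A width-2 tree decomposition is:
Bags: B1 = {2, 4, 7}  B2 = {2, 3, 7}  B3 = {1, 3, 7}  B4 = {1, 5, 7}  B5 = {5, 6, 7}
Tree: B1–B2, B2–B3, B3–B4, B4–B5
Every bag has size at most 3, so the width is 3 − 1 = 2 and tw(G) ≤ 2. Since 7–4–2–3–1–5–6–7 is a cycle in G, G is not acyclic. Forests are exactly the graphs of treewidth ≤ 1, so tw(G) ≥ 2. The upper and lower bounds meet at 2, so that is the treewidth.

2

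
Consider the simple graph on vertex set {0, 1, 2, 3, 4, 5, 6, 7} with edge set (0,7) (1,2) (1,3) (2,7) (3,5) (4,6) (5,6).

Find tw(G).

A width-1 tree decomposition is:
Bags: B1 = {0, 7}  B2 = {2, 7}  B3 = {1, 2}  B4 = {1, 3}  B5 = {3, 5}  B6 = {5, 6}  B7 = {4, 6}
Tree: B1–B2, B2–B3, B3–B4, B4–B5, B5–B6, B6–B7
The largest bag has 2 vertices, giving width 1; this decomposition certifies tw(G) ≤ 1. Since G has at least one edge (e.g. 0–7), it is not an edgeless graph, so tw(G) ≥ 1. Combining the bounds, tw(G) = 1.

1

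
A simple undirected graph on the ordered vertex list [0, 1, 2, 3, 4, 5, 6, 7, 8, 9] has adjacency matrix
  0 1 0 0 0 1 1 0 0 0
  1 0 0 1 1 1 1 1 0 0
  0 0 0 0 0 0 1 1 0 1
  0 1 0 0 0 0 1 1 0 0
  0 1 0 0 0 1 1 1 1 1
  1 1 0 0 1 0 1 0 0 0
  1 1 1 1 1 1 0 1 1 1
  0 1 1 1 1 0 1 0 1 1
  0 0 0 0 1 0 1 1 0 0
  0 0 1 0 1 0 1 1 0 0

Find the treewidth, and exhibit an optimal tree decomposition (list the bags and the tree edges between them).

Treewidth 3.
One such decomposition:
Bags: B1 = {4, 6, 7, 8}  B2 = {1, 4, 6, 7}  B3 = {4, 6, 7, 9}  B4 = {2, 6, 7, 9}  B5 = {1, 3, 6, 7}  B6 = {1, 4, 5, 6}  B7 = {0, 1, 5, 6}
Tree: B1–B2, B2–B3, B3–B4, B2–B5, B2–B6, B6–B7

Every bag has size at most 4, so the width is 4 − 1 = 3 and tw(G) ≤ 3. On the other hand G contains the 4-clique {0, 1, 5, 6}. A clique must lie in a single bag of any decomposition, so no decomposition can have width below 3. Therefore the treewidth is 3.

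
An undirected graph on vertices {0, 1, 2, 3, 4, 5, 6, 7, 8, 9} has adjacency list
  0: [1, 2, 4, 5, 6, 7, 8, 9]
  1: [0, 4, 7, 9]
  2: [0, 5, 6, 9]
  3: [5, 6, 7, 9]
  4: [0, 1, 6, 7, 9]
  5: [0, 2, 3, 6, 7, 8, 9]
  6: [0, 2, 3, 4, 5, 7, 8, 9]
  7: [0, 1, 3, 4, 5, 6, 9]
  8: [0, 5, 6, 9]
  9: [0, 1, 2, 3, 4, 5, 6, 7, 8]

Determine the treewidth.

A width-4 tree decomposition is:
Bags: B1 = {0, 2, 5, 6, 9}  B2 = {0, 5, 6, 7, 9}  B3 = {3, 5, 6, 7, 9}  B4 = {0, 4, 6, 7, 9}  B5 = {0, 1, 4, 7, 9}  B6 = {0, 5, 6, 8, 9}
Tree: B1–B2, B2–B3, B2–B4, B4–B5, B2–B6
The largest bag has 5 vertices, giving width 4; this decomposition certifies tw(G) ≤ 4. Conversely, {0, 1, 4, 7, 9} is a clique of size 5, and the vertices of any clique must share a bag in every tree decomposition; so some bag has ≥ 5 vertices and tw(G) ≥ 4. Hence tw(G) = 4 exactly.

4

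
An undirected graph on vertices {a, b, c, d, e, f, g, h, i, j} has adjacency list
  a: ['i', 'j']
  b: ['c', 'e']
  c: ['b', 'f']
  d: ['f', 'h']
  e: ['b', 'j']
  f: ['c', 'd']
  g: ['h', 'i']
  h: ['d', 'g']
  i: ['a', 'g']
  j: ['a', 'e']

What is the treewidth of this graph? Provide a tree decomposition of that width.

Each bag holds 3 vertices, so the decomposition has width 2, which upper-bounds the treewidth. The edges e–b–c–f–d–h–g–i–a–j–e form a cycle, so G is not a tree and its treewidth is at least 2. Combining the bounds, tw(G) = 2.

Treewidth 2.
One such decomposition:
Bags: B1 = {b, c, e}  B2 = {c, e, f}  B3 = {d, e, f}  B4 = {d, e, h}  B5 = {e, g, h}  B6 = {e, g, i}  B7 = {a, e, i}  B8 = {a, e, j}
Tree: B1–B2, B2–B3, B3–B4, B4–B5, B5–B6, B6–B7, B7–B8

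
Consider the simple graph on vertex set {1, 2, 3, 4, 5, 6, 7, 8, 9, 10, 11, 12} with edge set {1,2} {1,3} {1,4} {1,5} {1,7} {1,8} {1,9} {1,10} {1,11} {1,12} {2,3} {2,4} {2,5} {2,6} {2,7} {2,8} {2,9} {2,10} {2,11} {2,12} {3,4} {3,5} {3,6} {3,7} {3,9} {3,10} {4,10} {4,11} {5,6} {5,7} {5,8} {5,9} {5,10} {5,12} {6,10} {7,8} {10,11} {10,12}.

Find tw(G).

4

A width-4 tree decomposition is:
Bags: B1 = {1, 2, 3, 5, 10}  B2 = {1, 2, 3, 5, 9}  B3 = {1, 2, 3, 5, 7}  B4 = {1, 2, 5, 7, 8}  B5 = {1, 2, 3, 4, 10}  B6 = {1, 2, 5, 10, 12}  B7 = {2, 3, 5, 6, 10}  B8 = {1, 2, 4, 10, 11}
Tree: B1–B2, B1–B3, B3–B4, B1–B5, B1–B6, B1–B7, B5–B8
The largest bag has 5 vertices, giving width 4; this decomposition certifies tw(G) ≤ 4. On the other hand G contains the 5-clique {1, 2, 4, 10, 11}. A clique must lie in a single bag of any decomposition, so no decomposition can have width below 4. Therefore the treewidth is 4.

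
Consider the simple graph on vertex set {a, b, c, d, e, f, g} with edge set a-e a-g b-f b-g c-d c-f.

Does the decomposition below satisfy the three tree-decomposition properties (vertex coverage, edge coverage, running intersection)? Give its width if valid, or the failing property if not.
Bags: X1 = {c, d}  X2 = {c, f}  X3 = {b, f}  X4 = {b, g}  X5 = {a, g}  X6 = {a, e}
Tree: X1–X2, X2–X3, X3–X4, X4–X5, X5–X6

Checking the three conditions: (i) the bags cover all of {a, b, c, d, e, f, g}; (ii) for each edge, some bag contains both endpoints; (iii) the bags containing any fixed vertex form a subtree. All hold, so the decomposition is valid with width 2 − 1 = 1.

Yes; width 1.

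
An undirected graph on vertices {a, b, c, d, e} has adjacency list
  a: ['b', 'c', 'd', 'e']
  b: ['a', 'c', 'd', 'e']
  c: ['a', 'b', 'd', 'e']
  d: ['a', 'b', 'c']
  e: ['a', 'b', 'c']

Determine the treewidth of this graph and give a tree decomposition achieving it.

Treewidth 3.
Bags: B1 = {a, b, c, e}  B2 = {a, b, c, d}
Tree: B1–B2

Each bag holds 4 vertices, so the decomposition has width 3, which upper-bounds the treewidth. For the lower bound, the 4 vertices {a, b, c, d} are pairwise adjacent, and any tree decomposition puts a clique entirely inside one bag — forcing width ≥ 3. Combining the bounds, tw(G) = 3.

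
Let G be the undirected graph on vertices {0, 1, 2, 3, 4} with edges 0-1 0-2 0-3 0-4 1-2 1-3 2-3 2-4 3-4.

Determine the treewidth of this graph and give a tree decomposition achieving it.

Treewidth 3.
One optimal decomposition is:
Bags: B1 = {0, 2, 3, 4}  B2 = {0, 1, 2, 3}
Tree: B1–B2

Every bag has size at most 4, so the width is 4 − 1 = 3 and tw(G) ≤ 3. On the other hand G contains the 4-clique {0, 1, 2, 3}. A clique must lie in a single bag of any decomposition, so no decomposition can have width below 3. Combining the bounds, tw(G) = 3.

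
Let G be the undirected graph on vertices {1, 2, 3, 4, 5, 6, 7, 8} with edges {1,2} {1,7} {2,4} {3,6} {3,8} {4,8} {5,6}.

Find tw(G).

A width-1 tree decomposition is:
Bags: B1 = {5, 6}  B2 = {3, 6}  B3 = {3, 8}  B4 = {4, 8}  B5 = {2, 4}  B6 = {1, 2}  B7 = {1, 7}
Tree: B1–B2, B2–B3, B3–B4, B4–B5, B5–B6, B6–B7
Every bag has size at most 2, so the width is 2 − 1 = 1 and tw(G) ≤ 1. Since G has at least one edge (e.g. 5–6), it is not an edgeless graph, so tw(G) ≥ 1. The upper and lower bounds meet at 1, so that is the treewidth.

1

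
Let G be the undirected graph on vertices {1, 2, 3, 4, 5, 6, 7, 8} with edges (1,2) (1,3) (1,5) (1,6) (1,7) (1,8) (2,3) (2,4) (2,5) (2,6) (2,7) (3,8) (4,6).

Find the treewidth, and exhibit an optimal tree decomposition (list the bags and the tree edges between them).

Treewidth 2.
Bags: B1 = {1, 2, 6}  B2 = {1, 2, 3}  B3 = {1, 3, 8}  B4 = {1, 2, 5}  B5 = {2, 4, 6}  B6 = {1, 2, 7}
Tree: B1–B2, B2–B3, B1–B4, B1–B5, B1–B6

Each bag holds 3 vertices, so the decomposition has width 2, which upper-bounds the treewidth. Conversely, {1, 3, 8} is a clique of size 3, and the vertices of any clique must share a bag in every tree decomposition; so some bag has ≥ 3 vertices and tw(G) ≥ 2. The upper and lower bounds meet at 2, so that is the treewidth.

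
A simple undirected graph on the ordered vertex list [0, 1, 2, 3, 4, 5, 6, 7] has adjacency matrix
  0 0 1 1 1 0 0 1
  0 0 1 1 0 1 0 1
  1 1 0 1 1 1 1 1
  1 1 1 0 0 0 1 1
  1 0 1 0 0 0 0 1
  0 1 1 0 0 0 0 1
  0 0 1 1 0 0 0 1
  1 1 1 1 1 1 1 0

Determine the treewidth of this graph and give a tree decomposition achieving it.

Treewidth 3.
Bags: B1 = {1, 2, 3, 7}  B2 = {2, 3, 6, 7}  B3 = {0, 2, 3, 7}  B4 = {1, 2, 5, 7}  B5 = {0, 2, 4, 7}
Tree: B1–B2, B2–B3, B1–B4, B3–B5

Each bag holds 4 vertices, so the decomposition has width 3, which upper-bounds the treewidth. On the other hand G contains the 4-clique {0, 2, 3, 7}. A clique must lie in a single bag of any decomposition, so no decomposition can have width below 3. Hence tw(G) = 3 exactly.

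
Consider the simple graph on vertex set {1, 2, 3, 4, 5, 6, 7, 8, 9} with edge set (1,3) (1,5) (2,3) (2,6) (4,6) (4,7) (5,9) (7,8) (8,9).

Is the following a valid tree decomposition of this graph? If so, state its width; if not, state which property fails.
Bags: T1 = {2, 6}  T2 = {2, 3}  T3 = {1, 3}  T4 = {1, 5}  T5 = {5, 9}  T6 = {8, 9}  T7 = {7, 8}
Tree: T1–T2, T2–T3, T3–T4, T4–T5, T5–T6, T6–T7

A tree decomposition must satisfy three properties: every vertex lies in some bag; for every edge, both endpoints lie together in some bag; and for every vertex, the bags containing it form a connected subtree. Here vertex 4 appears in no bag, so the decomposition is invalid.

No — vertex 4 appears in no bag.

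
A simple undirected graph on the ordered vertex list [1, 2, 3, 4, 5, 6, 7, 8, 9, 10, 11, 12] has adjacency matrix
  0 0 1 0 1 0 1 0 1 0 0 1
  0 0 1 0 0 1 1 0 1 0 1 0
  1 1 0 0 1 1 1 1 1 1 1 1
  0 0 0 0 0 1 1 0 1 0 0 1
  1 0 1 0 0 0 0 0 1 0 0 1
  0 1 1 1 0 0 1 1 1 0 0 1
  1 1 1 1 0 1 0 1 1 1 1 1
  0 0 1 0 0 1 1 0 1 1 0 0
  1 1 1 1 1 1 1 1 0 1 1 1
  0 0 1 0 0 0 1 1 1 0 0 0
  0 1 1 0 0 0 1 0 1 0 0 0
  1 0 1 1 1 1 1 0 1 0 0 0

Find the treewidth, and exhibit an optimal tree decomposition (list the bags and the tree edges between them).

The largest bag has 5 vertices, giving width 4; this decomposition certifies tw(G) ≤ 4. Conversely, {1, 3, 5, 9, 12} is a clique of size 5, and the vertices of any clique must share a bag in every tree decomposition; so some bag has ≥ 5 vertices and tw(G) ≥ 4. Hence tw(G) = 4 exactly.

Treewidth 4.
One optimal decomposition is:
Bags: B1 = {3, 6, 7, 8, 9}  B2 = {3, 7, 8, 9, 10}  B3 = {3, 6, 7, 9, 12}  B4 = {1, 3, 7, 9, 12}  B5 = {2, 3, 6, 7, 9}  B6 = {2, 3, 7, 9, 11}  B7 = {4, 6, 7, 9, 12}  B8 = {1, 3, 5, 9, 12}
Tree: B1–B2, B1–B3, B3–B4, B3–B5, B5–B6, B3–B7, B4–B8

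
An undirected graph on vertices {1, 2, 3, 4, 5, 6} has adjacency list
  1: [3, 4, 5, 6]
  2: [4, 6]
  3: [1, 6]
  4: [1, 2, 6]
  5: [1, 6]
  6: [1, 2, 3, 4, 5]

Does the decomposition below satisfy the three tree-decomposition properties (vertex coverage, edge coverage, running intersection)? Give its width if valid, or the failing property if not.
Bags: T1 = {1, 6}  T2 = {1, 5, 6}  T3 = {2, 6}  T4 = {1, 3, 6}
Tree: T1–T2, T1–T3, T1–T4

A tree decomposition must satisfy three properties: every vertex lies in some bag; for every edge, both endpoints lie together in some bag; and for every vertex, the bags containing it form a connected subtree. Here vertex 4 appears in no bag, so the decomposition is invalid.

No — vertex 4 appears in no bag.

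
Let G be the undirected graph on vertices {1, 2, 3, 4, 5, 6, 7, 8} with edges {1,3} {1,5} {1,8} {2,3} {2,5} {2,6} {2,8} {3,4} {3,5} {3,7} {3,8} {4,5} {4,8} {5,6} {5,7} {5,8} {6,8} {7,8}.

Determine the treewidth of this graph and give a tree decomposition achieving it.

Treewidth 3.
One optimal decomposition is:
Bags: B1 = {1, 3, 5, 8}  B2 = {3, 5, 7, 8}  B3 = {3, 4, 5, 8}  B4 = {2, 3, 5, 8}  B5 = {2, 5, 6, 8}
Tree: B1–B2, B2–B3, B1–B4, B4–B5

The largest bag has 4 vertices, giving width 3; this decomposition certifies tw(G) ≤ 3. For the lower bound, the 4 vertices {1, 3, 5, 8} are pairwise adjacent, and any tree decomposition puts a clique entirely inside one bag — forcing width ≥ 3. Therefore the treewidth is 3.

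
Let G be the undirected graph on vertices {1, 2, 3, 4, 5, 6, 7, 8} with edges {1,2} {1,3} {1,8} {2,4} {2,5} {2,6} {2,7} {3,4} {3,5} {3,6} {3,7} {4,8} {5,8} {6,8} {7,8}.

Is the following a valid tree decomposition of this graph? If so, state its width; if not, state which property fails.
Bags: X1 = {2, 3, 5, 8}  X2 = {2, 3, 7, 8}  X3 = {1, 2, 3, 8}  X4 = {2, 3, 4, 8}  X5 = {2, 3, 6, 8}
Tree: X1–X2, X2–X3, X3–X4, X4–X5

Checking the three conditions: (i) the bags cover all of {1, 2, 3, 4, 5, 6, 7, 8}; (ii) for each edge, some bag contains both endpoints; (iii) the bags containing any fixed vertex form a subtree. All hold, so the decomposition is valid with width 4 − 1 = 3.

Yes; width 3.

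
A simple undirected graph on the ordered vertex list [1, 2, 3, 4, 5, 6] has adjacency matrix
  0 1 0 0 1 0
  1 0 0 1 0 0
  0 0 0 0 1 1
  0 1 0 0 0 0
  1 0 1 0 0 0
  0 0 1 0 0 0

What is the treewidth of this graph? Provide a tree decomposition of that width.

Treewidth 1.
Bags: B1 = {3, 6}  B2 = {3, 5}  B3 = {1, 5}  B4 = {1, 2}  B5 = {2, 4}
Tree: B1–B2, B2–B3, B3–B4, B4–B5

Every bag has size at most 2, so the width is 2 − 1 = 1 and tw(G) ≤ 1. G has an edge, so its treewidth is at least 1. Hence tw(G) = 1 exactly.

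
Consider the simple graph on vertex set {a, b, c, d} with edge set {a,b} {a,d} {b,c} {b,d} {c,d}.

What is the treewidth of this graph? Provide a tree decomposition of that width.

Treewidth 2.
One such decomposition:
Bags: B1 = {b, c, d}  B2 = {a, b, d}
Tree: B1–B2

Every bag has size at most 3, so the width is 3 − 1 = 2 and tw(G) ≤ 2. On the other hand G contains the 3-clique {b, c, d}. A clique must lie in a single bag of any decomposition, so no decomposition can have width below 2. Therefore the treewidth is 2.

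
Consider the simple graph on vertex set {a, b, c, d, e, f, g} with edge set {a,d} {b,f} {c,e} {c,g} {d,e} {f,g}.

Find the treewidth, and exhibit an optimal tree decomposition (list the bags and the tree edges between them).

Treewidth 1.
Bags: B1 = {a, d}  B2 = {d, e}  B3 = {c, e}  B4 = {c, g}  B5 = {f, g}  B6 = {b, f}
Tree: B1–B2, B2–B3, B3–B4, B4–B5, B5–B6

The largest bag has 2 vertices, giving width 1; this decomposition certifies tw(G) ≤ 1. G has an edge, so its treewidth is at least 1. The upper and lower bounds meet at 1, so that is the treewidth.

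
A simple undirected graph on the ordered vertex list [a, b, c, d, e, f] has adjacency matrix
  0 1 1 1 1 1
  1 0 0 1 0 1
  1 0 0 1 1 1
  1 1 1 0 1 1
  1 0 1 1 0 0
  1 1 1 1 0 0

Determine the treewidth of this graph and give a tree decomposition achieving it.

Treewidth 3.
One such decomposition:
Bags: B1 = {a, c, d, f}  B2 = {a, b, d, f}  B3 = {a, c, d, e}
Tree: B1–B2, B1–B3

Each bag holds 4 vertices, so the decomposition has width 3, which upper-bounds the treewidth. Conversely, {a, c, d, e} is a clique of size 4, and the vertices of any clique must share a bag in every tree decomposition; so some bag has ≥ 4 vertices and tw(G) ≥ 3. The upper and lower bounds meet at 3, so that is the treewidth.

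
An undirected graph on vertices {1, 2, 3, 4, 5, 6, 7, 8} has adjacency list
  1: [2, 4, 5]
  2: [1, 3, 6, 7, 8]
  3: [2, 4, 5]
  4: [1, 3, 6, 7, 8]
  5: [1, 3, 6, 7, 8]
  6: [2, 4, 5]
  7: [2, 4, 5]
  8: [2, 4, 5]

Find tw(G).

A width-3 tree decomposition is:
Bags: B1 = {2, 4, 5, 6}  B2 = {1, 2, 4, 5}  B3 = {2, 4, 5, 8}  B4 = {2, 3, 4, 5}  B5 = {2, 4, 5, 7}
Tree: B1–B2, B2–B3, B3–B4, B4–B5
The largest bag has 4 vertices, giving width 3; this decomposition certifies tw(G) ≤ 3. For the lower bound: the 4 vertex sets {4,6}, {1,5}, {2}, {8} are disjoint, each induces a connected subgraph, and every pair is joined by at least one edge of G. Contracting each set to a single vertex therefore yields K_{4} as a minor, and since treewidth is minor-monotone, tw(G) ≥ tw(K_{4}) = 3. The upper and lower bounds meet at 3, so that is the treewidth.

3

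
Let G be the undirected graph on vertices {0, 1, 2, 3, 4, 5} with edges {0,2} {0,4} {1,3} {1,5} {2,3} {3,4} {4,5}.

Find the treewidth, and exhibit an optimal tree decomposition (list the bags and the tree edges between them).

Treewidth 2.
One optimal decomposition is:
Bags: B1 = {0, 2, 3}  B2 = {0, 3, 4}  B3 = {1, 3, 4}  B4 = {1, 4, 5}
Tree: B1–B2, B2–B3, B3–B4

Each bag holds 3 vertices, so the decomposition has width 2, which upper-bounds the treewidth. The edges 2–0–4–3–2 form a cycle, so G is not a tree and its treewidth is at least 2. Therefore the treewidth is 2.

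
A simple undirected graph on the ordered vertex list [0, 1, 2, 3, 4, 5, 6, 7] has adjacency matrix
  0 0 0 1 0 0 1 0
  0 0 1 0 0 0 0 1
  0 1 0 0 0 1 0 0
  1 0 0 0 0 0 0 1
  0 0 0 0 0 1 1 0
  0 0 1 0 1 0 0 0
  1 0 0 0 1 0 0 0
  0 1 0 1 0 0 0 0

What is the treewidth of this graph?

2

A width-2 tree decomposition is:
Bags: B1 = {2, 4, 5}  B2 = {2, 4, 6}  B3 = {0, 2, 6}  B4 = {0, 2, 3}  B5 = {2, 3, 7}  B6 = {1, 2, 7}
Tree: B1–B2, B2–B3, B3–B4, B4–B5, B5–B6
Each bag holds 3 vertices, so the decomposition has width 2, which upper-bounds the treewidth. Since 2–5–4–6–0–3–7–1–2 is a cycle in G, G is not acyclic. Forests are exactly the graphs of treewidth ≤ 1, so tw(G) ≥ 2. The upper and lower bounds meet at 2, so that is the treewidth.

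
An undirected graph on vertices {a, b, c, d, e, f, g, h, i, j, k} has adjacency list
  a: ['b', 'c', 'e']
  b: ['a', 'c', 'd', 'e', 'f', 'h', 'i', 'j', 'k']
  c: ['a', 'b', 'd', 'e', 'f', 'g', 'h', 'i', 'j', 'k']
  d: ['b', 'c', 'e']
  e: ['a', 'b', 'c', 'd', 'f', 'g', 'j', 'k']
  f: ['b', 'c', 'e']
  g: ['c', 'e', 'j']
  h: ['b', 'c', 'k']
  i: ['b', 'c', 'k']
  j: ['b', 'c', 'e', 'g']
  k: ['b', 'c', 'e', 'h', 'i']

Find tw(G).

3

A width-3 tree decomposition is:
Bags: B1 = {b, c, e, j}  B2 = {a, b, c, e}  B3 = {b, c, d, e}  B4 = {b, c, e, k}  B5 = {c, e, g, j}  B6 = {b, c, e, f}  B7 = {b, c, h, k}  B8 = {b, c, i, k}
Tree: B1–B2, B2–B3, B3–B4, B1–B5, B2–B6, B4–B7, B7–B8
The largest bag has 4 vertices, giving width 3; this decomposition certifies tw(G) ≤ 3. For the lower bound, the 4 vertices {c, e, g, j} are pairwise adjacent, and any tree decomposition puts a clique entirely inside one bag — forcing width ≥ 3. Therefore the treewidth is 3.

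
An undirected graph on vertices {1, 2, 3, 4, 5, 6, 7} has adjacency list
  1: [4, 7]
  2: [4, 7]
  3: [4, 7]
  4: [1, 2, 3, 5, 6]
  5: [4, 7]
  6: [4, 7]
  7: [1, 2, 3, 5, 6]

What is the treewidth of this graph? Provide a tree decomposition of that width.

The largest bag has 3 vertices, giving width 2; this decomposition certifies tw(G) ≤ 2. The edges 4–6–7–3–4 form a cycle, so G is not a tree and its treewidth is at least 2. The upper and lower bounds meet at 2, so that is the treewidth.

Treewidth 2.
One optimal decomposition is:
Bags: B1 = {4, 6, 7}  B2 = {3, 4, 7}  B3 = {2, 4, 7}  B4 = {1, 4, 7}  B5 = {4, 5, 7}
Tree: B1–B2, B2–B3, B3–B4, B4–B5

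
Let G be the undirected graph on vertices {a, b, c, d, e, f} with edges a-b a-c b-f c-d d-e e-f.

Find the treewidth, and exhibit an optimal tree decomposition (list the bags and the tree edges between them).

Every bag has size at most 3, so the width is 3 − 1 = 2 and tw(G) ≤ 2. The edges e–d–c–a–b–f–e form a cycle, so G is not a tree and its treewidth is at least 2. Combining the bounds, tw(G) = 2.

Treewidth 2.
One optimal decomposition is:
Bags: B1 = {c, d, e}  B2 = {a, c, e}  B3 = {a, b, e}  B4 = {b, e, f}
Tree: B1–B2, B2–B3, B3–B4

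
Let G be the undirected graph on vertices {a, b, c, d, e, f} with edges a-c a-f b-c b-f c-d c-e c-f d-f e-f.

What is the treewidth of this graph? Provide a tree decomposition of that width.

Every bag has size at most 3, so the width is 3 − 1 = 2 and tw(G) ≤ 2. On the other hand G contains the 3-clique {c, d, f}. A clique must lie in a single bag of any decomposition, so no decomposition can have width below 2. The upper and lower bounds meet at 2, so that is the treewidth.

Treewidth 2.
One optimal decomposition is:
Bags: B1 = {c, d, f}  B2 = {c, e, f}  B3 = {b, c, f}  B4 = {a, c, f}
Tree: B1–B2, B2–B3, B1–B4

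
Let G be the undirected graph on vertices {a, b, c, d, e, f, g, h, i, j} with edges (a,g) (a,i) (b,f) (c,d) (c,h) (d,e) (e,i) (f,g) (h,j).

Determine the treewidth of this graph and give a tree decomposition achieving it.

Each bag holds 2 vertices, so the decomposition has width 1, which upper-bounds the treewidth. Since G has at least one edge (e.g. j–h), it is not an edgeless graph, so tw(G) ≥ 1. Hence tw(G) = 1 exactly.

Treewidth 1.
One optimal decomposition is:
Bags: B1 = {h, j}  B2 = {c, h}  B3 = {c, d}  B4 = {d, e}  B5 = {e, i}  B6 = {a, i}  B7 = {a, g}  B8 = {f, g}  B9 = {b, f}
Tree: B1–B2, B2–B3, B3–B4, B4–B5, B5–B6, B6–B7, B7–B8, B8–B9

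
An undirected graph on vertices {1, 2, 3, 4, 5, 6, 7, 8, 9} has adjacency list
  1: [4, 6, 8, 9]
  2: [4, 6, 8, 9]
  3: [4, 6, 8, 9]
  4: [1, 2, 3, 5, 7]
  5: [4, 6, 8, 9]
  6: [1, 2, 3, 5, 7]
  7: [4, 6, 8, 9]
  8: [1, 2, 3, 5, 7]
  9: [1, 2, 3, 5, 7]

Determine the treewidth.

4

A width-4 tree decomposition is:
Bags: B1 = {3, 4, 6, 8, 9}  B2 = {4, 6, 7, 8, 9}  B3 = {4, 5, 6, 8, 9}  B4 = {1, 4, 6, 8, 9}  B5 = {2, 4, 6, 8, 9}
Tree: B1–B2, B2–B3, B3–B4, B4–B5
Every bag has size at most 5, so the width is 5 − 1 = 4 and tw(G) ≤ 4. For the lower bound: the 5 vertex sets {3,4}, {7,8}, {5,9}, {6}, {1} are disjoint, each induces a connected subgraph, and every pair is joined by at least one edge of G. Contracting each set to a single vertex therefore yields K_{5} as a minor, and since treewidth is minor-monotone, tw(G) ≥ tw(K_{5}) = 4. The upper and lower bounds meet at 4, so that is the treewidth.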